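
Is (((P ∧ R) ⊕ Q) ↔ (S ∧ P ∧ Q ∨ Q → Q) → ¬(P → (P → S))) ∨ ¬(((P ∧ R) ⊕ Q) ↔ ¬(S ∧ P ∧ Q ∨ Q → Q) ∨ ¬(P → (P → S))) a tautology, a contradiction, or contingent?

tautology

  P   |   Q   |   R   |   S   |   φ  
----- | ----- | ----- | ----- | -----
False | False | False | False |  True
False | False | False |  True |  True
False | False |  True | False |  True
False | False |  True |  True |  True
False |  True | False | False |  True
False |  True | False |  True |  True
False |  True |  True | False |  True
False |  True |  True |  True |  True
 True | False | False | False |  True
 True | False | False |  True |  True
 True | False |  True | False |  True
 True | False |  True |  True |  True
 True |  True | False | False |  True
 True |  True | False |  True |  True
 True |  True |  True | False |  True
 True |  True |  True |  True |  True
Every row is True, so the formula is a tautology.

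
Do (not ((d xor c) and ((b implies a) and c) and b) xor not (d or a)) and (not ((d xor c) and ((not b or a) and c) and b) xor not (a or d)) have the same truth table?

equivalent

a  b  c  d  |  φ  ψ
T  T  T  T  |  T  T
T  T  T  F  |  F  F
T  T  F  T  |  T  T
T  T  F  F  |  T  T
T  F  T  T  |  T  T
T  F  T  F  |  T  T
T  F  F  T  |  T  T
T  F  F  F  |  T  T
F  T  T  T  |  T  T
F  T  T  F  |  F  F
F  T  F  T  |  T  T
F  T  F  F  |  F  F
F  F  T  T  |  T  T
F  F  T  F  |  F  F
F  F  F  T  |  T  T
F  F  F  F  |  F  F
The columns for φ and ψ agree on every row, so they are logically equivalent.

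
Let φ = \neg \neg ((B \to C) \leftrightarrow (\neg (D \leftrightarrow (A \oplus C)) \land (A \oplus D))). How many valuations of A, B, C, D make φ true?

4

A  B  C  D  |  (B \to C)  (A \oplus C)  (A \oplus D)  φ
T  T  T  T  |      T           F             F        F
T  T  T  F  |      T           F             T        F
T  T  F  T  |      F           T             F        T
T  T  F  F  |      F           T             T        F
T  F  T  T  |      T           F             F        F
T  F  T  F  |      T           F             T        F
T  F  F  T  |      T           T             F        F
T  F  F  F  |      T           T             T        T
F  T  T  T  |      T           T             T        F
F  T  T  F  |      T           T             F        F
F  T  F  T  |      F           F             T        F
F  T  F  F  |      F           F             F        T
F  F  T  T  |      T           T             T        F
F  F  T  F  |      T           T             F        F
F  F  F  T  |      T           F             T        T
F  F  F  F  |      T           F             F        F
The formula is true on 4 of the 16 rows.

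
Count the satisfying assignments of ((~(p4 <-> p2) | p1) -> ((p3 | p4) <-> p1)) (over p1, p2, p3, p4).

p1 | p2 | p3 | p4 || φ
F  | F  | F  | F  || T
F  | F  | F  | T  || F
F  | F  | T  | F  || T
F  | F  | T  | T  || F
F  | T  | F  | F  || T
F  | T  | F  | T  || T
F  | T  | T  | F  || F
F  | T  | T  | T  || T
T  | F  | F  | F  || F
T  | F  | F  | T  || T
T  | F  | T  | F  || T
T  | F  | T  | T  || T
T  | T  | F  | F  || F
T  | T  | F  | T  || T
T  | T  | T  | F  || T
T  | T  | T  | T  || T
The formula is true on 11 of the 16 rows.

11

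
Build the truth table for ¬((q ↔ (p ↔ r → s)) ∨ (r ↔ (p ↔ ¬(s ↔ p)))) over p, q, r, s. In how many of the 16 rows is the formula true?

p | q | r | s | φ
- | - | - | - | -
1 | 1 | 1 | 1 | 0
1 | 1 | 1 | 0 | 0
1 | 1 | 0 | 1 | 0
1 | 1 | 0 | 0 | 0
1 | 0 | 1 | 1 | 1
1 | 0 | 1 | 0 | 0
1 | 0 | 0 | 1 | 0
1 | 0 | 0 | 0 | 1
0 | 1 | 1 | 1 | 1
0 | 1 | 1 | 0 | 0
0 | 1 | 0 | 1 | 0
0 | 1 | 0 | 0 | 1
0 | 0 | 1 | 1 | 0
0 | 0 | 1 | 0 | 0
0 | 0 | 0 | 1 | 0
0 | 0 | 0 | 0 | 0
The formula is true on 4 of the 16 rows.

4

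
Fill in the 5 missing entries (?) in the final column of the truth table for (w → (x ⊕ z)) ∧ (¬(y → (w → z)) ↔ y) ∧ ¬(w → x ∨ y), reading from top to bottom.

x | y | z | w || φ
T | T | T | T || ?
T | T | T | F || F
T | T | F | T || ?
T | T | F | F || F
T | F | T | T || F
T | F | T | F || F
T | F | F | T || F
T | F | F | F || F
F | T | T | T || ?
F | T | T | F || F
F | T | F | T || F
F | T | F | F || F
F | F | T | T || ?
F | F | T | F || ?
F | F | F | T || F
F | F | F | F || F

Row x=T, y=T, z=T, w=T: (w → (x ⊕ z)) = F, ((¬(y → (w → z)) ↔ y) ∧ ¬(w → x ∨ y)) = F, so the formula = F.
Row x=T, y=T, z=F, w=T: (w → (x ⊕ z)) = T, ((¬(y → (w → z)) ↔ y) ∧ ¬(w → x ∨ y)) = F, so the formula = F.
Row x=F, y=T, z=T, w=T: (w → (x ⊕ z)) = T, ((¬(y → (w → z)) ↔ y) ∧ ¬(w → x ∨ y)) = F, so the formula = F.
Row x=F, y=F, z=T, w=T: (w → (x ⊕ z)) = T, ((¬(y → (w → z)) ↔ y) ∧ ¬(w → x ∨ y)) = T, so the formula = T.
Row x=F, y=F, z=T, w=F: (w → (x ⊕ z)) = T, ((¬(y → (w → z)) ↔ y) ∧ ¬(w → x ∨ y)) = F, so the formula = F.

F, F, F, T, F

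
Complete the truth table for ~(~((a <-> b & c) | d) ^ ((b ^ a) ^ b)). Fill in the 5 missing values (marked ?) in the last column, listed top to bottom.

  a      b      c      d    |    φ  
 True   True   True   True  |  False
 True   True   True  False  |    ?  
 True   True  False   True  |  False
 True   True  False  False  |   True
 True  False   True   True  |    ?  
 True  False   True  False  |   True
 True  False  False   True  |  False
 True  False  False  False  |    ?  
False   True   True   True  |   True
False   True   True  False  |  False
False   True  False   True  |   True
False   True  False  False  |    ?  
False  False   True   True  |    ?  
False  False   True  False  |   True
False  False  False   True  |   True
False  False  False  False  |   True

Row a=True, b=True, c=True, d=False: ~((a <-> b & c) | d) = False, ((b ^ a) ^ b) = True, (~((a <-> b & c) | d) ^ ((b ^ a) ^ b)) = True, so the formula = False.
Row a=True, b=False, c=True, d=True: ~((a <-> b & c) | d) = False, ((b ^ a) ^ b) = True, (~((a <-> b & c) | d) ^ ((b ^ a) ^ b)) = True, so the formula = False.
Row a=True, b=False, c=False, d=False: ~((a <-> b & c) | d) = True, ((b ^ a) ^ b) = True, (~((a <-> b & c) | d) ^ ((b ^ a) ^ b)) = False, so the formula = True.
Row a=False, b=True, c=False, d=False: ~((a <-> b & c) | d) = False, ((b ^ a) ^ b) = False, (~((a <-> b & c) | d) ^ ((b ^ a) ^ b)) = False, so the formula = True.
Row a=False, b=False, c=True, d=True: ~((a <-> b & c) | d) = False, ((b ^ a) ^ b) = False, (~((a <-> b & c) | d) ^ ((b ^ a) ^ b)) = False, so the formula = True.

False, False, True, True, True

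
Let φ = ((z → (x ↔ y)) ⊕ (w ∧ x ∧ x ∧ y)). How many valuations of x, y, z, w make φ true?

10

x | y | z | w || φ
1 | 1 | 1 | 1 || 0
1 | 1 | 1 | 0 || 1
1 | 1 | 0 | 1 || 0
1 | 1 | 0 | 0 || 1
1 | 0 | 1 | 1 || 0
1 | 0 | 1 | 0 || 0
1 | 0 | 0 | 1 || 1
1 | 0 | 0 | 0 || 1
0 | 1 | 1 | 1 || 0
0 | 1 | 1 | 0 || 0
0 | 1 | 0 | 1 || 1
0 | 1 | 0 | 0 || 1
0 | 0 | 1 | 1 || 1
0 | 0 | 1 | 0 || 1
0 | 0 | 0 | 1 || 1
0 | 0 | 0 | 0 || 1
The formula is true on 10 of the 16 rows.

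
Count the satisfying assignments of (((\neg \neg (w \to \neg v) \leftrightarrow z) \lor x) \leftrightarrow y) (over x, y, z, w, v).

x | y | z | w | v | φ
- | - | - | - | - | -
T | T | T | T | T | T
T | T | T | T | F | T
T | T | T | F | T | T
T | T | T | F | F | T
T | T | F | T | T | T
T | T | F | T | F | T
T | T | F | F | T | T
T | T | F | F | F | T
T | F | T | T | T | F
T | F | T | T | F | F
T | F | T | F | T | F
T | F | T | F | F | F
T | F | F | T | T | F
T | F | F | T | F | F
T | F | F | F | T | F
T | F | F | F | F | F
F | T | T | T | T | F
F | T | T | T | F | T
F | T | T | F | T | T
F | T | T | F | F | T
F | T | F | T | T | T
F | T | F | T | F | F
F | T | F | F | T | F
F | T | F | F | F | F
F | F | T | T | T | T
F | F | T | T | F | F
F | F | T | F | T | F
F | F | T | F | F | F
F | F | F | T | T | F
F | F | F | T | F | T
F | F | F | F | T | T
F | F | F | F | F | T
The formula is true on 16 of the 32 rows.

16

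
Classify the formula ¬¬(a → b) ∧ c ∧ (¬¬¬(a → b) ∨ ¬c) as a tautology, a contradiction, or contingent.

a  b  c  |  (a → b)  ¬(a → b)  ¬¬(a → b)  (¬¬(a → b) ∧ c)  ¬¬¬(a → b)  ¬c  (¬¬¬(a → b) ∨ ¬c)  φ
F  F  F  |     T        F          T             F             F       T           T          F
F  F  T  |     T        F          T             T             F       F           F          F
F  T  F  |     T        F          T             F             F       T           T          F
F  T  T  |     T        F          T             T             F       F           F          F
T  F  F  |     F        T          F             F             T       T           T          F
T  F  T  |     F        T          F             F             T       F           T          F
T  T  F  |     T        F          T             F             F       T           T          F
T  T  T  |     T        F          T             T             F       F           F          F
Every row is F, so the formula is a contradiction.

contradiction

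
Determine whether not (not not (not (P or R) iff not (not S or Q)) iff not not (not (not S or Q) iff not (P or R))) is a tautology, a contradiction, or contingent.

P  Q  R  S  |  φ
T  T  T  T  |  F
T  T  T  F  |  F
T  T  F  T  |  F
T  T  F  F  |  F
T  F  T  T  |  F
T  F  T  F  |  F
T  F  F  T  |  F
T  F  F  F  |  F
F  T  T  T  |  F
F  T  T  F  |  F
F  T  F  T  |  F
F  T  F  F  |  F
F  F  T  T  |  F
F  F  T  F  |  F
F  F  F  T  |  F
F  F  F  F  |  F
Every row is F, so the formula is a contradiction.

contradiction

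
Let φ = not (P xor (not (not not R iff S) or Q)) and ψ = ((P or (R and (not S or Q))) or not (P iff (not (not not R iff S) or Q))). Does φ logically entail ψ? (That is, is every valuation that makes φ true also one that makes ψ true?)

P  Q  R  S  |  φ  ψ
T  T  T  T  |  T  T
T  T  T  F  |  T  T
T  T  F  T  |  T  T
T  T  F  F  |  T  T
T  F  T  T  |  F  T
T  F  T  F  |  T  T
T  F  F  T  |  T  T
T  F  F  F  |  F  T
F  T  T  T  |  F  T
F  T  T  F  |  F  T
F  T  F  T  |  F  T
F  T  F  F  |  F  T
F  F  T  T  |  T  F
F  F  T  F  |  F  T
F  F  F  T  |  F  T
F  F  F  F  |  T  F
At P=F, Q=F, R=T, S=T we have φ true but ψ false, so φ does not entail ψ.

no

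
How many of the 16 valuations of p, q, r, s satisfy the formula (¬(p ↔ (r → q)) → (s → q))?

p  q  r  s  |  (¬(p ↔ (r → q)) → (s → q))
1  1  1  1  |              1             
1  1  1  0  |              1             
1  1  0  1  |              1             
1  1  0  0  |              1             
1  0  1  1  |              0             
1  0  1  0  |              1             
1  0  0  1  |              1             
1  0  0  0  |              1             
0  1  1  1  |              1             
0  1  1  0  |              1             
0  1  0  1  |              1             
0  1  0  0  |              1             
0  0  1  1  |              1             
0  0  1  0  |              1             
0  0  0  1  |              0             
0  0  0  0  |              1             
The formula is true on 14 of the 16 rows.

14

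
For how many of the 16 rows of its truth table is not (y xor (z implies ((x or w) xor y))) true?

6

x | y | z | w | (x or w) | ((x or w) xor y) | (z implies ((x or w) xor y)) | φ
- | - | - | - | -------- | ---------------- | ---------------------------- | -
1 | 1 | 1 | 1 |    1     |        0         |              0               | 0
1 | 1 | 1 | 0 |    1     |        0         |              0               | 0
1 | 1 | 0 | 1 |    1     |        0         |              1               | 1
1 | 1 | 0 | 0 |    1     |        0         |              1               | 1
1 | 0 | 1 | 1 |    1     |        1         |              1               | 0
1 | 0 | 1 | 0 |    1     |        1         |              1               | 0
1 | 0 | 0 | 1 |    1     |        1         |              1               | 0
1 | 0 | 0 | 0 |    1     |        1         |              1               | 0
0 | 1 | 1 | 1 |    1     |        0         |              0               | 0
0 | 1 | 1 | 0 |    0     |        1         |              1               | 1
0 | 1 | 0 | 1 |    1     |        0         |              1               | 1
0 | 1 | 0 | 0 |    0     |        1         |              1               | 1
0 | 0 | 1 | 1 |    1     |        1         |              1               | 0
0 | 0 | 1 | 0 |    0     |        0         |              0               | 1
0 | 0 | 0 | 1 |    1     |        1         |              1               | 0
0 | 0 | 0 | 0 |    0     |        0         |              1               | 0
The formula is true on 6 of the 16 rows.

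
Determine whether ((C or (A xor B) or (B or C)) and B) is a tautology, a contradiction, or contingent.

A | B | C | (A xor B) | (B or C) | (C or (A xor B) or (B or C)) | φ
- | - | - | --------- | -------- | ---------------------------- | -
T | T | T |     F     |    T     |              T               | T
T | T | F |     F     |    T     |              T               | T
T | F | T |     T     |    T     |              T               | F
T | F | F |     T     |    F     |              T               | F
F | T | T |     T     |    T     |              T               | T
F | T | F |     T     |    T     |              T               | T
F | F | T |     F     |    T     |              T               | F
F | F | F |     F     |    F     |              F               | F
4 of 8 rows are T, so the formula is contingent.

contingent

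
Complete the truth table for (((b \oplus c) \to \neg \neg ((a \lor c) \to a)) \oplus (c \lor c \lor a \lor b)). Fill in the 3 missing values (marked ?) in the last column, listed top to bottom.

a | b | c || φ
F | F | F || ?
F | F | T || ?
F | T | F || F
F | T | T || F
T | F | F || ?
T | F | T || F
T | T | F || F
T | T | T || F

T, T, F

Row a=F, b=F, c=F: ((b \oplus c) \to \neg \neg ((a \lor c) \to a)) = T, (c \lor c \lor a \lor b) = F, so the formula = T.
Row a=F, b=F, c=T: ((b \oplus c) \to \neg \neg ((a \lor c) \to a)) = F, (c \lor c \lor a \lor b) = T, so the formula = T.
Row a=T, b=F, c=F: ((b \oplus c) \to \neg \neg ((a \lor c) \to a)) = T, (c \lor c \lor a \lor b) = T, so the formula = F.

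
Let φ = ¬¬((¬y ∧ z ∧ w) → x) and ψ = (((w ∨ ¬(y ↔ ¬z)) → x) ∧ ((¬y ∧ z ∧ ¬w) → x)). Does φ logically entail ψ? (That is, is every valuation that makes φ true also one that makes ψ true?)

x | y | z | w || φ | ψ
1 | 1 | 1 | 1 || 1 | 1
1 | 1 | 1 | 0 || 1 | 1
1 | 1 | 0 | 1 || 1 | 1
1 | 1 | 0 | 0 || 1 | 1
1 | 0 | 1 | 1 || 1 | 1
1 | 0 | 1 | 0 || 1 | 1
1 | 0 | 0 | 1 || 1 | 1
1 | 0 | 0 | 0 || 1 | 1
0 | 1 | 1 | 1 || 1 | 0
0 | 1 | 1 | 0 || 1 | 0
0 | 1 | 0 | 1 || 1 | 0
0 | 1 | 0 | 0 || 1 | 1
0 | 0 | 1 | 1 || 0 | 0
0 | 0 | 1 | 0 || 1 | 0
0 | 0 | 0 | 1 || 1 | 0
0 | 0 | 0 | 0 || 1 | 0
At x=0, y=1, z=1, w=1 we have φ true but ψ false, so φ does not entail ψ.

no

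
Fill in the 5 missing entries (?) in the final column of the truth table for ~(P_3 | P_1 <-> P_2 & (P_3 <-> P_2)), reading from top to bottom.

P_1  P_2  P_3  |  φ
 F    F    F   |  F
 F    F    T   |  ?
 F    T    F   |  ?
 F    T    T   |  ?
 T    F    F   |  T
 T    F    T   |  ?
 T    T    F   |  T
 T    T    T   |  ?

Row P_1=F, P_2=F, P_3=T: (P_3 | P_1) = T, (P_2 & (P_3 <-> P_2)) = F, (P_3 | P_1 <-> P_2 & (P_3 <-> P_2)) = F, so the formula = T.
Row P_1=F, P_2=T, P_3=F: (P_3 | P_1) = F, (P_2 & (P_3 <-> P_2)) = F, (P_3 | P_1 <-> P_2 & (P_3 <-> P_2)) = T, so the formula = F.
Row P_1=F, P_2=T, P_3=T: (P_3 | P_1) = T, (P_2 & (P_3 <-> P_2)) = T, (P_3 | P_1 <-> P_2 & (P_3 <-> P_2)) = T, so the formula = F.
Row P_1=T, P_2=F, P_3=T: (P_3 | P_1) = T, (P_2 & (P_3 <-> P_2)) = F, (P_3 | P_1 <-> P_2 & (P_3 <-> P_2)) = F, so the formula = T.
Row P_1=T, P_2=T, P_3=T: (P_3 | P_1) = T, (P_2 & (P_3 <-> P_2)) = T, (P_3 | P_1 <-> P_2 & (P_3 <-> P_2)) = T, so the formula = F.

T, F, F, T, F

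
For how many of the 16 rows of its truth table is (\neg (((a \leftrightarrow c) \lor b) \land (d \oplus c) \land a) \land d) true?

7

a  b  c  d  |  (a \leftrightarrow c)  (d \oplus c)  φ
1  1  1  1  |            1                 0        1
1  1  1  0  |            1                 1        0
1  1  0  1  |            0                 1        0
1  1  0  0  |            0                 0        0
1  0  1  1  |            1                 0        1
1  0  1  0  |            1                 1        0
1  0  0  1  |            0                 1        1
1  0  0  0  |            0                 0        0
0  1  1  1  |            0                 0        1
0  1  1  0  |            0                 1        0
0  1  0  1  |            1                 1        1
0  1  0  0  |            1                 0        0
0  0  1  1  |            0                 0        1
0  0  1  0  |            0                 1        0
0  0  0  1  |            1                 1        1
0  0  0  0  |            1                 0        0
The formula is true on 7 of the 16 rows.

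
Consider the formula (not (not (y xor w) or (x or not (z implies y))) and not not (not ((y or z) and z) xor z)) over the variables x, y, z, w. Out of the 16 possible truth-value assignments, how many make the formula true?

3

  x      y      z      w    |  (y xor w)  not (y xor w)  (z implies y)  not (z implies y)  (x or not (z implies y))  (y or z)  ((y or z) and z)  not ((y or z) and z)  (not ((y or z) and z) xor z)    φ  
 True   True   True   True  |    False         True           True            False                  True              True          True               False                      True              False
 True   True   True  False  |     True        False           True            False                  True              True          True               False                      True              False
 True   True  False   True  |    False         True           True            False                  True              True         False                True                      True              False
 True   True  False  False  |     True        False           True            False                  True              True         False                True                      True              False
 True  False   True   True  |     True        False          False             True                  True              True          True               False                      True              False
 True  False   True  False  |    False         True          False             True                  True              True          True               False                      True              False
 True  False  False   True  |     True        False           True            False                  True             False         False                True                      True              False
 True  False  False  False  |    False         True           True            False                  True             False         False                True                      True              False
False   True   True   True  |    False         True           True            False                 False              True          True               False                      True              False
False   True   True  False  |     True        False           True            False                 False              True          True               False                      True               True
False   True  False   True  |    False         True           True            False                 False              True         False                True                      True              False
False   True  False  False  |     True        False           True            False                 False              True         False                True                      True               True
False  False   True   True  |     True        False          False             True                  True              True          True               False                      True              False
False  False   True  False  |    False         True          False             True                  True              True          True               False                      True              False
False  False  False   True  |     True        False           True            False                 False             False         False                True                      True               True
False  False  False  False  |    False         True           True            False                 False             False         False                True                      True              False
The formula is true on 3 of the 16 rows.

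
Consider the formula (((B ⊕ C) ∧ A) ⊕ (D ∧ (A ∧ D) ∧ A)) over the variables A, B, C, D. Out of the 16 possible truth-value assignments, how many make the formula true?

4

A | B | C | D | φ
- | - | - | - | -
T | T | T | T | T
T | T | T | F | F
T | T | F | T | F
T | T | F | F | T
T | F | T | T | F
T | F | T | F | T
T | F | F | T | T
T | F | F | F | F
F | T | T | T | F
F | T | T | F | F
F | T | F | T | F
F | T | F | F | F
F | F | T | T | F
F | F | T | F | F
F | F | F | T | F
F | F | F | F | F
The formula is true on 4 of the 16 rows.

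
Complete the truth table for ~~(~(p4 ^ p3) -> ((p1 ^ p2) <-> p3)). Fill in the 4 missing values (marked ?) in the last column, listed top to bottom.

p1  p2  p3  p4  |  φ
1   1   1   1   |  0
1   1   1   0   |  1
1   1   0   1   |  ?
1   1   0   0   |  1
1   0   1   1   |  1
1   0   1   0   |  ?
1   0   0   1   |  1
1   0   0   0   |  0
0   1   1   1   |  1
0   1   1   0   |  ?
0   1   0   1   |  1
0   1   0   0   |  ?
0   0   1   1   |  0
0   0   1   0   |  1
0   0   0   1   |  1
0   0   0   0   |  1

1, 1, 1, 0

Row p1=1, p2=1, p3=0, p4=1: (~(p4 ^ p3) -> ((p1 ^ p2) <-> p3)) = 1, ~(~(p4 ^ p3) -> ((p1 ^ p2) <-> p3)) = 0, so the formula = 1.
Row p1=1, p2=0, p3=1, p4=0: (~(p4 ^ p3) -> ((p1 ^ p2) <-> p3)) = 1, ~(~(p4 ^ p3) -> ((p1 ^ p2) <-> p3)) = 0, so the formula = 1.
Row p1=0, p2=1, p3=1, p4=0: (~(p4 ^ p3) -> ((p1 ^ p2) <-> p3)) = 1, ~(~(p4 ^ p3) -> ((p1 ^ p2) <-> p3)) = 0, so the formula = 1.
Row p1=0, p2=1, p3=0, p4=0: (~(p4 ^ p3) -> ((p1 ^ p2) <-> p3)) = 0, ~(~(p4 ^ p3) -> ((p1 ^ p2) <-> p3)) = 1, so the formula = 0.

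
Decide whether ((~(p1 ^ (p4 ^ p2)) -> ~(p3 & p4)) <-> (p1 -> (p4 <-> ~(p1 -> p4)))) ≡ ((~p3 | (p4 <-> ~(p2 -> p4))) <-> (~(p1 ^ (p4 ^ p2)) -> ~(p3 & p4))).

not equivalent

p1 | p2 | p3 | p4 || φ | ψ
0  | 0  | 0  | 0  || 1 | 1
0  | 0  | 0  | 1  || 1 | 1
0  | 0  | 1  | 0  || 1 | 1
0  | 0  | 1  | 1  || 1 | 0
0  | 1  | 0  | 0  || 1 | 1
0  | 1  | 0  | 1  || 1 | 1
0  | 1  | 1  | 0  || 1 | 0
0  | 1  | 1  | 1  || 0 | 1
1  | 0  | 0  | 0  || 0 | 1
1  | 0  | 0  | 1  || 0 | 1
1  | 0  | 1  | 0  || 0 | 1
1  | 0  | 1  | 1  || 1 | 1
1  | 1  | 0  | 0  || 0 | 1
1  | 1  | 0  | 1  || 0 | 1
1  | 1  | 1  | 0  || 0 | 0
1  | 1  | 1  | 1  || 0 | 0
The columns differ at p1=0, p2=0, p3=1, p4=1 (φ=1, ψ=0), so they are not equivalent.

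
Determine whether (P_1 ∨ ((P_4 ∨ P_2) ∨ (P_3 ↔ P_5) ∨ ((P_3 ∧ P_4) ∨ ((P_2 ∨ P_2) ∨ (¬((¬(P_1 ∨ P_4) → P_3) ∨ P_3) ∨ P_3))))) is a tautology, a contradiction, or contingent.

P_1 | P_2 | P_3 | P_4 | P_5 || φ
 1  |  1  |  1  |  1  |  1  || 1
 1  |  1  |  1  |  1  |  0  || 1
 1  |  1  |  1  |  0  |  1  || 1
 1  |  1  |  1  |  0  |  0  || 1
 1  |  1  |  0  |  1  |  1  || 1
 1  |  1  |  0  |  1  |  0  || 1
 1  |  1  |  0  |  0  |  1  || 1
 1  |  1  |  0  |  0  |  0  || 1
 1  |  0  |  1  |  1  |  1  || 1
 1  |  0  |  1  |  1  |  0  || 1
 1  |  0  |  1  |  0  |  1  || 1
 1  |  0  |  1  |  0  |  0  || 1
 1  |  0  |  0  |  1  |  1  || 1
 1  |  0  |  0  |  1  |  0  || 1
 1  |  0  |  0  |  0  |  1  || 1
 1  |  0  |  0  |  0  |  0  || 1
 0  |  1  |  1  |  1  |  1  || 1
 0  |  1  |  1  |  1  |  0  || 1
 0  |  1  |  1  |  0  |  1  || 1
 0  |  1  |  1  |  0  |  0  || 1
 0  |  1  |  0  |  1  |  1  || 1
 0  |  1  |  0  |  1  |  0  || 1
 0  |  1  |  0  |  0  |  1  || 1
 0  |  1  |  0  |  0  |  0  || 1
 0  |  0  |  1  |  1  |  1  || 1
 0  |  0  |  1  |  1  |  0  || 1
 0  |  0  |  1  |  0  |  1  || 1
 0  |  0  |  1  |  0  |  0  || 1
 0  |  0  |  0  |  1  |  1  || 1
 0  |  0  |  0  |  1  |  0  || 1
 0  |  0  |  0  |  0  |  1  || 1
 0  |  0  |  0  |  0  |  0  || 1
Every row is 1, so the formula is a tautology.

tautology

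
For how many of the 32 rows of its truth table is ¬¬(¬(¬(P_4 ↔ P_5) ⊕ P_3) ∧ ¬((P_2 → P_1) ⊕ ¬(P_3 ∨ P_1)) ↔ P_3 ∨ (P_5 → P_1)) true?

P_1 | P_2 | P_3 | P_4 | P_5 || φ
 F  |  F  |  F  |  F  |  F  || T
 F  |  F  |  F  |  F  |  T  || T
 F  |  F  |  F  |  T  |  F  || F
 F  |  F  |  F  |  T  |  T  || F
 F  |  F  |  T  |  F  |  F  || F
 F  |  F  |  T  |  F  |  T  || F
 F  |  F  |  T  |  T  |  F  || F
 F  |  F  |  T  |  T  |  T  || F
 F  |  T  |  F  |  F  |  F  || F
 F  |  T  |  F  |  F  |  T  || T
 F  |  T  |  F  |  T  |  F  || F
 F  |  T  |  F  |  T  |  T  || T
 F  |  T  |  T  |  F  |  F  || F
 F  |  T  |  T  |  F  |  T  || T
 F  |  T  |  T  |  T  |  F  || T
 F  |  T  |  T  |  T  |  T  || F
 T  |  F  |  F  |  F  |  F  || F
 T  |  F  |  F  |  F  |  T  || F
 T  |  F  |  F  |  T  |  F  || F
 T  |  F  |  F  |  T  |  T  || F
 T  |  F  |  T  |  F  |  F  || F
 T  |  F  |  T  |  F  |  T  || F
 T  |  F  |  T  |  T  |  F  || F
 T  |  F  |  T  |  T  |  T  || F
 T  |  T  |  F  |  F  |  F  || F
 T  |  T  |  F  |  F  |  T  || F
 T  |  T  |  F  |  T  |  F  || F
 T  |  T  |  F  |  T  |  T  || F
 T  |  T  |  T  |  F  |  F  || F
 T  |  T  |  T  |  F  |  T  || F
 T  |  T  |  T  |  T  |  F  || F
 T  |  T  |  T  |  T  |  T  || F
The formula is true on 6 of the 32 rows.

6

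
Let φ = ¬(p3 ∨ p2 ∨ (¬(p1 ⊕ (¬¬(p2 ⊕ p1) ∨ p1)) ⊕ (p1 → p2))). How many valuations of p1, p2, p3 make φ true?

p1 | p2 | p3 || φ
T  | T  | T  || F
T  | T  | F  || F
T  | F  | T  || F
T  | F  | F  || F
F  | T  | T  || F
F  | T  | F  || F
F  | F  | T  || F
F  | F  | F  || T
The formula is true on 1 of the 8 rows.

1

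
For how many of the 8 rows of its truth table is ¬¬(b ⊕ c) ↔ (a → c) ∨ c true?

4

a | b | c || (¬¬(b ⊕ c) ↔ ((a → c) ∨ c))
1 | 1 | 1 ||              0             
1 | 1 | 0 ||              0             
1 | 0 | 1 ||              1             
1 | 0 | 0 ||              1             
0 | 1 | 1 ||              0             
0 | 1 | 0 ||              1             
0 | 0 | 1 ||              1             
0 | 0 | 0 ||              0             
The formula is true on 4 of the 8 rows.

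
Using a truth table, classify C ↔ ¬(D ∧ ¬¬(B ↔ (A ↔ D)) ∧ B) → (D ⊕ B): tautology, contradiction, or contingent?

A  B  C  D  |  φ
0  0  0  0  |  1
0  0  0  1  |  0
0  0  1  0  |  0
0  0  1  1  |  1
0  1  0  0  |  0
0  1  0  1  |  1
0  1  1  0  |  1
0  1  1  1  |  0
1  0  0  0  |  1
1  0  0  1  |  0
1  0  1  0  |  0
1  0  1  1  |  1
1  1  0  0  |  0
1  1  0  1  |  0
1  1  1  0  |  1
1  1  1  1  |  1
8 of 16 rows are 1, so the formula is contingent.

contingent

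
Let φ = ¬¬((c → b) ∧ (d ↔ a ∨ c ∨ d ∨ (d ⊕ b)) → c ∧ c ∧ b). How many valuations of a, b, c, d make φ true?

11

a | b | c | d || (c → b) | (d ⊕ b) | (a ∨ c ∨ d ∨ (d ⊕ b)) | (d ↔ (a ∨ c ∨ d ∨ (d ⊕ b))) | (c ∧ c ∧ b) | φ
1 | 1 | 1 | 1 ||    1    |    0    |           1           |              1              |      1      | 1
1 | 1 | 1 | 0 ||    1    |    1    |           1           |              0              |      1      | 1
1 | 1 | 0 | 1 ||    1    |    0    |           1           |              1              |      0      | 0
1 | 1 | 0 | 0 ||    1    |    1    |           1           |              0              |      0      | 1
1 | 0 | 1 | 1 ||    0    |    1    |           1           |              1              |      0      | 1
1 | 0 | 1 | 0 ||    0    |    0    |           1           |              0              |      0      | 1
1 | 0 | 0 | 1 ||    1    |    1    |           1           |              1              |      0      | 0
1 | 0 | 0 | 0 ||    1    |    0    |           1           |              0              |      0      | 1
0 | 1 | 1 | 1 ||    1    |    0    |           1           |              1              |      1      | 1
0 | 1 | 1 | 0 ||    1    |    1    |           1           |              0              |      1      | 1
0 | 1 | 0 | 1 ||    1    |    0    |           1           |              1              |      0      | 0
0 | 1 | 0 | 0 ||    1    |    1    |           1           |              0              |      0      | 1
0 | 0 | 1 | 1 ||    0    |    1    |           1           |              1              |      0      | 1
0 | 0 | 1 | 0 ||    0    |    0    |           1           |              0              |      0      | 1
0 | 0 | 0 | 1 ||    1    |    1    |           1           |              1              |      0      | 0
0 | 0 | 0 | 0 ||    1    |    0    |           0           |              1              |      0      | 0
The formula is true on 11 of the 16 rows.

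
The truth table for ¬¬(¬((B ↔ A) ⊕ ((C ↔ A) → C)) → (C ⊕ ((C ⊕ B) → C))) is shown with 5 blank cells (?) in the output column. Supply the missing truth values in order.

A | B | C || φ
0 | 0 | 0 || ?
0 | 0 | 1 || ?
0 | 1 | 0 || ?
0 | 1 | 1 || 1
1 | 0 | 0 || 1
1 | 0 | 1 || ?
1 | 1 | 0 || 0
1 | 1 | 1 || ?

Row A=0, B=0, C=0: (¬((B ↔ A) ⊕ ((C ↔ A) → C)) → (C ⊕ ((C ⊕ B) → C))) = 1, ¬(¬((B ↔ A) ⊕ ((C ↔ A) → C)) → (C ⊕ ((C ⊕ B) → C))) = 0, so the formula = 1.
Row A=0, B=0, C=1: (¬((B ↔ A) ⊕ ((C ↔ A) → C)) → (C ⊕ ((C ⊕ B) → C))) = 0, ¬(¬((B ↔ A) ⊕ ((C ↔ A) → C)) → (C ⊕ ((C ⊕ B) → C))) = 1, so the formula = 0.
Row A=0, B=1, C=0: (¬((B ↔ A) ⊕ ((C ↔ A) → C)) → (C ⊕ ((C ⊕ B) → C))) = 0, ¬(¬((B ↔ A) ⊕ ((C ↔ A) → C)) → (C ⊕ ((C ⊕ B) → C))) = 1, so the formula = 0.
Row A=1, B=0, C=1: (¬((B ↔ A) ⊕ ((C ↔ A) → C)) → (C ⊕ ((C ⊕ B) → C))) = 1, ¬(¬((B ↔ A) ⊕ ((C ↔ A) → C)) → (C ⊕ ((C ⊕ B) → C))) = 0, so the formula = 1.
Row A=1, B=1, C=1: (¬((B ↔ A) ⊕ ((C ↔ A) → C)) → (C ⊕ ((C ⊕ B) → C))) = 0, ¬(¬((B ↔ A) ⊕ ((C ↔ A) → C)) → (C ⊕ ((C ⊕ B) → C))) = 1, so the formula = 0.

1, 0, 0, 1, 0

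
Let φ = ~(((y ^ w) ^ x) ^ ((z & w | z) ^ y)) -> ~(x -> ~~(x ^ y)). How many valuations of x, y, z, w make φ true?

  x      y      z      w       (y ^ w)  ((y ^ w) ^ x)  (z & w)  ((z & w) | z)  (((z & w) | z) ^ y)  (x ^ y)  ~(x ^ y)  ~~(x ^ y)  (x -> ~~(x ^ y))  ~(x -> ~~(x ^ y))    φ  
 True   True   True   True      False        True        True        True             False          False     True      False         False               True         True
 True   True   True  False       True       False       False        True             False          False     True      False         False               True         True
 True   True  False   True      False        True       False       False              True          False     True      False         False               True         True
 True   True  False  False       True       False       False       False              True          False     True      False         False               True         True
 True  False   True   True       True       False        True        True              True           True    False       True          True              False         True
 True  False   True  False      False        True       False        True              True           True    False       True          True              False        False
 True  False  False   True       True       False       False       False             False           True    False       True          True              False        False
 True  False  False  False      False        True       False       False             False           True    False       True          True              False         True
False   True   True   True      False       False        True        True             False           True    False       True          True              False        False
False   True   True  False       True        True       False        True             False           True    False       True          True              False         True
False   True  False   True      False       False       False       False              True           True    False       True          True              False         True
False   True  False  False       True        True       False       False              True           True    False       True          True              False        False
False  False   True   True       True        True        True        True              True          False     True      False          True              False        False
False  False   True  False      False       False       False        True              True          False     True      False          True              False         True
False  False  False   True       True        True       False       False             False          False     True      False          True              False         True
False  False  False  False      False       False       False       False             False          False     True      False          True              False        False
The formula is true on 10 of the 16 rows.

10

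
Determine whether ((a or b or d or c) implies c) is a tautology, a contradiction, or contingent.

a  b  c  d  |  ((a or b or d or c) implies c)
F  F  F  F  |                T               
F  F  F  T  |                F               
F  F  T  F  |                T               
F  F  T  T  |                T               
F  T  F  F  |                F               
F  T  F  T  |                F               
F  T  T  F  |                T               
F  T  T  T  |                T               
T  F  F  F  |                F               
T  F  F  T  |                F               
T  F  T  F  |                T               
T  F  T  T  |                T               
T  T  F  F  |                F               
T  T  F  T  |                F               
T  T  T  F  |                T               
T  T  T  T  |                T               
9 of 16 rows are T, so the formula is contingent.

contingent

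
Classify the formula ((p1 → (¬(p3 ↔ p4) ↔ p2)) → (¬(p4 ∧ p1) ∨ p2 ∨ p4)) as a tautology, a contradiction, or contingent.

tautology

p1 | p2 | p3 | p4 | φ
-- | -- | -- | -- | -
F  | F  | F  | F  | T
F  | F  | F  | T  | T
F  | F  | T  | F  | T
F  | F  | T  | T  | T
F  | T  | F  | F  | T
F  | T  | F  | T  | T
F  | T  | T  | F  | T
F  | T  | T  | T  | T
T  | F  | F  | F  | T
T  | F  | F  | T  | T
T  | F  | T  | F  | T
T  | F  | T  | T  | T
T  | T  | F  | F  | T
T  | T  | F  | T  | T
T  | T  | T  | F  | T
T  | T  | T  | T  | T
Every row is T, so the formula is a tautology.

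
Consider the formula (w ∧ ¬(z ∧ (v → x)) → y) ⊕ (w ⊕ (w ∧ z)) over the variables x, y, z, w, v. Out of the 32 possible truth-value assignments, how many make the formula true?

27

x | y | z | w | v || φ
F | F | F | F | F || T
F | F | F | F | T || T
F | F | F | T | F || T
F | F | F | T | T || T
F | F | T | F | F || T
F | F | T | F | T || T
F | F | T | T | F || T
F | F | T | T | T || F
F | T | F | F | F || T
F | T | F | F | T || T
F | T | F | T | F || F
F | T | F | T | T || F
F | T | T | F | F || T
F | T | T | F | T || T
F | T | T | T | F || T
F | T | T | T | T || T
T | F | F | F | F || T
T | F | F | F | T || T
T | F | F | T | F || T
T | F | F | T | T || T
T | F | T | F | F || T
T | F | T | F | T || T
T | F | T | T | F || T
T | F | T | T | T || T
T | T | F | F | F || T
T | T | F | F | T || T
T | T | F | T | F || F
T | T | F | T | T || F
T | T | T | F | F || T
T | T | T | F | T || T
T | T | T | T | F || T
T | T | T | T | T || T
The formula is true on 27 of the 32 rows.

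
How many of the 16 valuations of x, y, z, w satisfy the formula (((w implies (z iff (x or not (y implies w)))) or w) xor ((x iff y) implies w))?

4

x | y | z | w | (y implies w) | not (y implies w) | (x or not (y implies w)) | (x iff y) | ((x iff y) implies w) | φ
- | - | - | - | ------------- | ----------------- | ------------------------ | --------- | --------------------- | -
1 | 1 | 1 | 1 |       1       |         0         |            1             |     1     |           1           | 0
1 | 1 | 1 | 0 |       0       |         1         |            1             |     1     |           0           | 1
1 | 1 | 0 | 1 |       1       |         0         |            1             |     1     |           1           | 0
1 | 1 | 0 | 0 |       0       |         1         |            1             |     1     |           0           | 1
1 | 0 | 1 | 1 |       1       |         0         |            1             |     0     |           1           | 0
1 | 0 | 1 | 0 |       1       |         0         |            1             |     0     |           1           | 0
1 | 0 | 0 | 1 |       1       |         0         |            1             |     0     |           1           | 0
1 | 0 | 0 | 0 |       1       |         0         |            1             |     0     |           1           | 0
0 | 1 | 1 | 1 |       1       |         0         |            0             |     0     |           1           | 0
0 | 1 | 1 | 0 |       0       |         1         |            1             |     0     |           1           | 0
0 | 1 | 0 | 1 |       1       |         0         |            0             |     0     |           1           | 0
0 | 1 | 0 | 0 |       0       |         1         |            1             |     0     |           1           | 0
0 | 0 | 1 | 1 |       1       |         0         |            0             |     1     |           1           | 0
0 | 0 | 1 | 0 |       1       |         0         |            0             |     1     |           0           | 1
0 | 0 | 0 | 1 |       1       |         0         |            0             |     1     |           1           | 0
0 | 0 | 0 | 0 |       1       |         0         |            0             |     1     |           0           | 1
The formula is true on 4 of the 16 rows.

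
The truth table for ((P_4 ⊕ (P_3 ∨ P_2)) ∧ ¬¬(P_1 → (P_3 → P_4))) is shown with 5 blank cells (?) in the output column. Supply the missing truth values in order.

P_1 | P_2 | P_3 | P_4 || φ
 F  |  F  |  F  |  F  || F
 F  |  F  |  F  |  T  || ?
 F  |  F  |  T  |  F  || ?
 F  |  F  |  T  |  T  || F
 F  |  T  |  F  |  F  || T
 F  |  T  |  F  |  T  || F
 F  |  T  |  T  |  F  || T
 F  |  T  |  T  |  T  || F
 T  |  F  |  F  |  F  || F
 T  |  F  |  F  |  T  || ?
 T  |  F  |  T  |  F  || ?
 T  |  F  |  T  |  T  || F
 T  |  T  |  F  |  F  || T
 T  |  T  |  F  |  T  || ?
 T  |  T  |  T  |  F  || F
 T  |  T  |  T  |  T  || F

T, T, T, F, F

Row P_1=F, P_2=F, P_3=F, P_4=T: (P_4 ⊕ (P_3 ∨ P_2)) = T, ¬¬(P_1 → (P_3 → P_4)) = T, so the formula = T.
Row P_1=F, P_2=F, P_3=T, P_4=F: (P_4 ⊕ (P_3 ∨ P_2)) = T, ¬¬(P_1 → (P_3 → P_4)) = T, so the formula = T.
Row P_1=T, P_2=F, P_3=F, P_4=T: (P_4 ⊕ (P_3 ∨ P_2)) = T, ¬¬(P_1 → (P_3 → P_4)) = T, so the formula = T.
Row P_1=T, P_2=F, P_3=T, P_4=F: (P_4 ⊕ (P_3 ∨ P_2)) = T, ¬¬(P_1 → (P_3 → P_4)) = F, so the formula = F.
Row P_1=T, P_2=T, P_3=F, P_4=T: (P_4 ⊕ (P_3 ∨ P_2)) = F, ¬¬(P_1 → (P_3 → P_4)) = T, so the formula = F.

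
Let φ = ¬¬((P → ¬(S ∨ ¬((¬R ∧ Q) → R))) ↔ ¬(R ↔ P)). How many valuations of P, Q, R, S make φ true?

  P   |   Q   |   R   |   S   ||   ¬R  | (¬R ∧ Q) | ((¬R ∧ Q) → R) | ¬((¬R ∧ Q) → R) | (S ∨ ¬((¬R ∧ Q) → R)) | ¬(S ∨ ¬((¬R ∧ Q) → R)) | (P → ¬(S ∨ ¬((¬R ∧ Q) → R))) | (R ↔ P) | ¬(R ↔ P) |   φ  
 True |  True |  True |  True || False |  False   |      True      |      False      |          True         |         False          |            False             |   True  |  False   |  True
 True |  True |  True | False || False |  False   |      True      |      False      |         False         |          True          |             True             |   True  |  False   | False
 True |  True | False |  True ||  True |   True   |     False      |       True      |          True         |         False          |            False             |  False  |   True   | False
 True |  True | False | False ||  True |   True   |     False      |       True      |          True         |         False          |            False             |  False  |   True   | False
 True | False |  True |  True || False |  False   |      True      |      False      |          True         |         False          |            False             |   True  |  False   |  True
 True | False |  True | False || False |  False   |      True      |      False      |         False         |          True          |             True             |   True  |  False   | False
 True | False | False |  True ||  True |  False   |      True      |      False      |          True         |         False          |            False             |  False  |   True   | False
 True | False | False | False ||  True |  False   |      True      |      False      |         False         |          True          |             True             |  False  |   True   |  True
False |  True |  True |  True || False |  False   |      True      |      False      |          True         |         False          |             True             |  False  |   True   |  True
False |  True |  True | False || False |  False   |      True      |      False      |         False         |          True          |             True             |  False  |   True   |  True
False |  True | False |  True ||  True |   True   |     False      |       True      |          True         |         False          |             True             |   True  |  False   | False
False |  True | False | False ||  True |   True   |     False      |       True      |          True         |         False          |             True             |   True  |  False   | False
False | False |  True |  True || False |  False   |      True      |      False      |          True         |         False          |             True             |  False  |   True   |  True
False | False |  True | False || False |  False   |      True      |      False      |         False         |          True          |             True             |  False  |   True   |  True
False | False | False |  True ||  True |  False   |      True      |      False      |          True         |         False          |             True             |   True  |  False   | False
False | False | False | False ||  True |  False   |      True      |      False      |         False         |          True          |             True             |   True  |  False   | False
The formula is true on 7 of the 16 rows.

7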